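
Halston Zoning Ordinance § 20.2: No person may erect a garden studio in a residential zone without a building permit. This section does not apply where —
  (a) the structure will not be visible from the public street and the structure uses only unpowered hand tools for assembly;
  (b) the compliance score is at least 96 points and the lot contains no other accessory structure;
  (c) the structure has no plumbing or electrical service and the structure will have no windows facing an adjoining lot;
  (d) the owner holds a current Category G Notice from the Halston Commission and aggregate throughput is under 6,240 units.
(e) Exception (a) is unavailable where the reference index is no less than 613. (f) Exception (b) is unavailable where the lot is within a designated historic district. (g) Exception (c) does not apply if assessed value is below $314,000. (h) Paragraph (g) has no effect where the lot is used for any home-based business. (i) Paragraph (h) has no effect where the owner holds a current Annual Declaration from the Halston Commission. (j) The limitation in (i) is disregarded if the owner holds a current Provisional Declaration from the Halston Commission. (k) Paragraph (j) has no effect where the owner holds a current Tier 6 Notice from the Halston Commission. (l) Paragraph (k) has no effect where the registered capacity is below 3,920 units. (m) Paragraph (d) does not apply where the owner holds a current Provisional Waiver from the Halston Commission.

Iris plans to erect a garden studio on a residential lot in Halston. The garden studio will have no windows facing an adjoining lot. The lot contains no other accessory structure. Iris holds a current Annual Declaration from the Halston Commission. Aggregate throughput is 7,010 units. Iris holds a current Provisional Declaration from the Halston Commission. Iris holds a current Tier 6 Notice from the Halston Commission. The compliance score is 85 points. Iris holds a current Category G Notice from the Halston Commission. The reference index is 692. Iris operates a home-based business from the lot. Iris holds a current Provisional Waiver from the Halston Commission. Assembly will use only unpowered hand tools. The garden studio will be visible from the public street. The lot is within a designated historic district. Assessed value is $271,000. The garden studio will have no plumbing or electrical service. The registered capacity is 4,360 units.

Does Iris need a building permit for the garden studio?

Exception (a) does not apply: the structure will be visible from the street.
Exception (b) does not apply: the compliance score is 85 points, short of 96 points.
Exception (c) is satisfied on its face — there is no plumbing or electrical service; no windows face an adjoining lot. But: (g) operates against (c): assessed value is $271,000, below the $314,000 limit. (h) would limit (g) — a home-based business operates on the lot — but (i) sets (h) aside: (i) is triggered — a current Annual Declaration is held. (j) would limit (i) — a current Provisional Declaration is held — but (k) sets (j) aside: (k) operates against (j): a current Tier 6 Notice is held. (l), which would lift (k), does not operate here — the registered capacity is 4,360 units, not below 3,920 units. (c) is therefore removed.
Exception (d) requires that aggregate throughput is under 6,240 units; but aggregate throughput is 7,010 units, not under 6,240 units, so (d) is unavailable.
Every exception is unavailable, so the rule governs.

Yes — Iris must obtain a building permit.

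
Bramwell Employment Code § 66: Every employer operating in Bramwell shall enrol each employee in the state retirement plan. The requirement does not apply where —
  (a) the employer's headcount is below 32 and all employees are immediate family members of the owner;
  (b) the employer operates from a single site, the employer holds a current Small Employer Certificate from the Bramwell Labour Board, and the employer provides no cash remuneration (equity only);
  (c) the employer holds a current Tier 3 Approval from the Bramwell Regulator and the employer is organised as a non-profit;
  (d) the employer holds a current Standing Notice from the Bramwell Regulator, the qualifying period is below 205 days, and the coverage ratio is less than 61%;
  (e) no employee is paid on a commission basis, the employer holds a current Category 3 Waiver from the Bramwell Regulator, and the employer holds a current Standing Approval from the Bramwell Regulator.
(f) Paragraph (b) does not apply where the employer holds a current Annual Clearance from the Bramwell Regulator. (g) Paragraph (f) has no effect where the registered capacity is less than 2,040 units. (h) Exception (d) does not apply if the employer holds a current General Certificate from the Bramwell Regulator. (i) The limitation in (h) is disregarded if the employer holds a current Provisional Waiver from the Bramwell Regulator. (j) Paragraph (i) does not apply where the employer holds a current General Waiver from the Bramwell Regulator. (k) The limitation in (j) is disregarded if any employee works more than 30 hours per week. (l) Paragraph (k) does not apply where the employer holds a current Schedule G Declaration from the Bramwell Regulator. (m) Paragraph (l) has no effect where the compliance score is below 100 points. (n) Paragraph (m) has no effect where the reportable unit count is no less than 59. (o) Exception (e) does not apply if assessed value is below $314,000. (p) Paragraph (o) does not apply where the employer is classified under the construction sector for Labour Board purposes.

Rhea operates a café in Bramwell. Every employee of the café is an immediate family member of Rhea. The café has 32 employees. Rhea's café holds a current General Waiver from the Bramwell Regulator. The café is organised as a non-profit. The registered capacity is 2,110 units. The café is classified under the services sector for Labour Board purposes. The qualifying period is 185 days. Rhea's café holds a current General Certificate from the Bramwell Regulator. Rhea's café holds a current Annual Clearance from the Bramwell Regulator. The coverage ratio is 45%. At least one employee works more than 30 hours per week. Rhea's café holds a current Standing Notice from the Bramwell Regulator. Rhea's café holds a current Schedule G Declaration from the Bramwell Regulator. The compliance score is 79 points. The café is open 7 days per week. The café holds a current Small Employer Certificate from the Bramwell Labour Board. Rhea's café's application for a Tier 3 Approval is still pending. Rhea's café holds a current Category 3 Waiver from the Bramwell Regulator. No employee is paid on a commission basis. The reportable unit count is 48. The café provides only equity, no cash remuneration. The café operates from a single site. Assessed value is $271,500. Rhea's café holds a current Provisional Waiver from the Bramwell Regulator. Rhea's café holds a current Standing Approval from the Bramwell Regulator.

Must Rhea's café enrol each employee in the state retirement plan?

Exception (a) does not apply: the employer's headcount is 32, not below 32.
Exception (b) is satisfied on its face — the employer operates from a single site; a current Small Employer Certificate is held; remuneration is equity-only. However, paragraphs (f)–(g) must be considered: (f) operates against (b): a current Annual Clearance is held. (g), which would lift (f), is inapplicable — the registered capacity is 2,110 units, not less than 2,040 units. (b) is therefore removed.
Exception (c) fails — there is no Tier 3 Approval in force.
Exception (d) is satisfied on its face — a current Standing Notice is held; the qualifying period is 185 days, below the 205 days limit; the coverage ratio is 45%, less than the 61% limit. Considering the limiting provisions: (h) applies (a current General Certificate is held), but yields to (i): (i) operates against (h): a current Provisional Waiver is held. (j) would limit (i) — a current General Waiver is held — but (k) sets (j) aside: (k) operates against (j): at least one employee exceeds 30 hours/week. (l) would limit (k) — a current Schedule G Declaration is held — but (m) sets (l) aside: (m) operates against (l): the compliance score is 79 points, below the 100 points limit. (n), which would lift (m), is not triggered — the reportable unit count is 48, short of 59. (d) remains available.
Exception (e)'s conditions are all satisfied: no employee is paid on commission; a current Category 3 Waiver is held; a current Standing Approval is held. However, paragraphs (o)–(p) must be considered: (o) operates against (e): assessed value is $271,500, below the $314,000 limit. (p) does not operate here (the café is classified under the services sector), so (o) stands. So (e) is unavailable.

No — exception (d) applies; Rhea's café is not required to enrol each employee in the state retirement plan.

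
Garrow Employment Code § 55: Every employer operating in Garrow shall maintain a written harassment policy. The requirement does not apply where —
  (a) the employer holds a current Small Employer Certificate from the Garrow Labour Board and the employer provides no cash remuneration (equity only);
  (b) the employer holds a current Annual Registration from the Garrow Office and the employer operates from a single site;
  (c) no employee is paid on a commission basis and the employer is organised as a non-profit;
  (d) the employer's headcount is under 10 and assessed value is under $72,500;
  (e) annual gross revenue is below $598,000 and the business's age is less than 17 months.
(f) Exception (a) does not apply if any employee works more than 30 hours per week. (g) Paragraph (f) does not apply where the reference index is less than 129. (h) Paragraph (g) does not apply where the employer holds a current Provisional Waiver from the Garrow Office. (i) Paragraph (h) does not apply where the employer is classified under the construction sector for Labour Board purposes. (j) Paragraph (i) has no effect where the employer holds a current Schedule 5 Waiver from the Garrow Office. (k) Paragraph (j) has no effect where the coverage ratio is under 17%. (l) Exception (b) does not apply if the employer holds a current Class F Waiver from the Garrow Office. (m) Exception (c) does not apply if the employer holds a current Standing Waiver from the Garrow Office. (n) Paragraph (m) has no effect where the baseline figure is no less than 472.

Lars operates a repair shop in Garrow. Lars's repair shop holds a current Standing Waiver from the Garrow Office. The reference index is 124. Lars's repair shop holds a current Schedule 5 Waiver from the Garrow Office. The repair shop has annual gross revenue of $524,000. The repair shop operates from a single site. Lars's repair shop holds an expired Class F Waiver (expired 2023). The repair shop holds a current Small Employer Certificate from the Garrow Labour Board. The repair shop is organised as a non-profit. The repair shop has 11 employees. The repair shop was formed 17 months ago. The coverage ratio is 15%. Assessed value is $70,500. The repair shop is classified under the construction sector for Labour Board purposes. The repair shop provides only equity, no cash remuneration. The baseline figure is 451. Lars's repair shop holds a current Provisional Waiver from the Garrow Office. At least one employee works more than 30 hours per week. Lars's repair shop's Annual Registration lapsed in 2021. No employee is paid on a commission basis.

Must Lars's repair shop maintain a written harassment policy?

Exception (a)'s conditions are all satisfied: a current Small Employer Certificate is held; remuneration is equity-only. Applying paragraphs (f)–(k): (f) applies (at least one employee exceeds 30 hours/week), but is displaced by (g): (g) is engaged — the reference index is 124, less than the 129 limit. (h) applies (a current Provisional Waiver is held), but is overridden by (i): (i) operates against (h): the repair shop is classified under the construction sector. (j) would limit (i) — a current Schedule 5 Waiver is held — but (k) sets (j) aside: (k) applies — the coverage ratio is 15%, under the 17% limit. So (a) applies.
Exception (b) requires that the employer holds a current Annual Registration from the Garrow Office; but no current Annual Registration is held, so (b) is unavailable.
Exception (c) is satisfied on its face — no employee is paid on commission; the employer is a non-profit. However, paragraphs (m)–(n) must be considered: (m) operates against (c): a current Standing Waiver is held. (n), which would lift (m), does not operate here — the baseline figure is 451, short of 472. (c) is therefore removed.
Exception (d) fails — the employer's headcount is 11, not under 10.
Exception (e) fails — the business's age is 17 months, not less than 17 months.

No — exception (a) applies; Lars's repair shop is not required to maintain a written harassment policy.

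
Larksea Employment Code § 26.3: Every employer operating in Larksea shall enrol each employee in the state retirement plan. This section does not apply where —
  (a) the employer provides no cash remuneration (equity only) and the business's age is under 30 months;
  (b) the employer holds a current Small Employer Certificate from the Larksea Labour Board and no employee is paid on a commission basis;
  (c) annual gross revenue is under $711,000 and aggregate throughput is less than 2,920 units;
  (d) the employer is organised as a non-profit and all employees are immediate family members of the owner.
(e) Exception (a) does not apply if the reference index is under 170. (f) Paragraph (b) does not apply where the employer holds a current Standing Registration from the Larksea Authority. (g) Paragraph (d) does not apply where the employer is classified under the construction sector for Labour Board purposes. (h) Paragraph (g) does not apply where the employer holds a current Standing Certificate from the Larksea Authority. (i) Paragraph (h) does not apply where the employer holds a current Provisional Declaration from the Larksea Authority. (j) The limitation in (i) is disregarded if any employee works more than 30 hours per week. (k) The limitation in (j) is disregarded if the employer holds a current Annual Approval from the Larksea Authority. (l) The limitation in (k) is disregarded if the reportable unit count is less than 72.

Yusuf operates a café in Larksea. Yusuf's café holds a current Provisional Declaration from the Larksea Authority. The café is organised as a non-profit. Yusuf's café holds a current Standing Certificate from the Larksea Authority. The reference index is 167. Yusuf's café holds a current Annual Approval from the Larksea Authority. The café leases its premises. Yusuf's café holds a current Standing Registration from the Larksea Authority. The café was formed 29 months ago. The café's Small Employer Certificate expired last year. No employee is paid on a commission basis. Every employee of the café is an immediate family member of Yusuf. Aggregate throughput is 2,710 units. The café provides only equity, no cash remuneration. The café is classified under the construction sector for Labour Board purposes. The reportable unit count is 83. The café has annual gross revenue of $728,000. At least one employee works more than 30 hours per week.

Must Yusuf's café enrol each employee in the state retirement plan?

Yes — Yusuf's café must enrol each employee in the state retirement plan.

All of (a)'s requirements are met (remuneration is equity-only; the business's age is 29 months, under the 30 months limit). Turning to paragraph (e): (e) operates — the reference index is 167, under the 170 limit. (a) is therefore removed.
Exception (b) fails — the Small Employer Certificate has expired.
Exception (c) fails — annual gross revenue is $728,000, not under $711,000.
Exception (d): the employer is a non-profit; every employee is an immediate family member — every condition holds. But: (g) operates against (d): the café is classified under the construction sector. (h) would limit (g) — a current Standing Certificate is held — but (i) sets (h) aside: (i) is triggered — a current Provisional Declaration is held. (j) would limit (i) — at least one employee exceeds 30 hours/week — but (k) sets (j) aside: (k) is triggered — a current Annual Approval is held. (l) does not operate here (the reportable unit count is 83, not less than 72), so (k) stands. Exception (d) does not apply.
Every exception is unavailable, so the rule governs.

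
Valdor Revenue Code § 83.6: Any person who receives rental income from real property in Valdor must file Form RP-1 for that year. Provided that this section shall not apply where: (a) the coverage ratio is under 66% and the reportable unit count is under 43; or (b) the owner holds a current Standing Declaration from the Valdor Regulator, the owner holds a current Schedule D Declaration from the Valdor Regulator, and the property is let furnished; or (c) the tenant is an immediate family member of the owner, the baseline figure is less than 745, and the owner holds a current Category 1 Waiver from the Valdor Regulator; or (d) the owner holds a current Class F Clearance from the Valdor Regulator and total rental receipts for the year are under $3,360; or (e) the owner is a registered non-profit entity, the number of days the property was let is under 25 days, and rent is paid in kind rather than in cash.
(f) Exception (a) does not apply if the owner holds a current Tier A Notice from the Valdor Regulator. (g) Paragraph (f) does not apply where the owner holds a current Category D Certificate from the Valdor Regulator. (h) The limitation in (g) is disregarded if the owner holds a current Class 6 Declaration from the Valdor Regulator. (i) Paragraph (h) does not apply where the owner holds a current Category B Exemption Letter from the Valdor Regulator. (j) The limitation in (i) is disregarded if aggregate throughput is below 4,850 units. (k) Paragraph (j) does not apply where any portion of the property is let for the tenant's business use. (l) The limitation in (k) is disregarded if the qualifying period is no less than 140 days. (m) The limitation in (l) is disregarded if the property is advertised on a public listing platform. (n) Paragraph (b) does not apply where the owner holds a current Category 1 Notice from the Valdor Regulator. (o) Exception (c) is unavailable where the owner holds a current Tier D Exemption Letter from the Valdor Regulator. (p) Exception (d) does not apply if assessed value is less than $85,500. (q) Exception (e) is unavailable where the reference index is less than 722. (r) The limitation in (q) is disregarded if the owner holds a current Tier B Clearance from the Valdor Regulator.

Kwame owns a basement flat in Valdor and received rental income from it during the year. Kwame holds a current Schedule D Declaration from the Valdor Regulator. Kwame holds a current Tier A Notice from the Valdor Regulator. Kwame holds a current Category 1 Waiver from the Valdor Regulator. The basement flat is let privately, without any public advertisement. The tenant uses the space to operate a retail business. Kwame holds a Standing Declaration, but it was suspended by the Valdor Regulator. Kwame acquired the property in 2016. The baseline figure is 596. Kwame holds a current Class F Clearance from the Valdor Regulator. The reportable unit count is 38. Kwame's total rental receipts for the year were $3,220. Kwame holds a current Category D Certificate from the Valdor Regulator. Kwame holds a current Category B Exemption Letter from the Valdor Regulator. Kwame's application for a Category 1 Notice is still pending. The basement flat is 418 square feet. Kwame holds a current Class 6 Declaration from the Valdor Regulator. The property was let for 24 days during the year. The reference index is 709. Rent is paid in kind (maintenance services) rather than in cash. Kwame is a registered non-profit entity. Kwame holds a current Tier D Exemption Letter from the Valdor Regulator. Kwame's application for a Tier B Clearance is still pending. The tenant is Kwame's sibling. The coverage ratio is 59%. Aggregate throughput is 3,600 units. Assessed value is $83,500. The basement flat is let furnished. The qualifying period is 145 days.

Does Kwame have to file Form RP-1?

Exception (a): the coverage ratio is 59%, under the 66% limit; the reportable unit count is 38, under the 43 limit — every condition holds. However, paragraphs (f)–(m) must be considered: (f) operates against (a): a current Tier A Notice is held. (g) operates (a current Category D Certificate is held), but yields to (h): (h) operates against (g): a current Class 6 Declaration is held. (i) would limit (h) — a current Category B Exemption Letter is held — but (j) sets (i) aside: (j) is triggered — aggregate throughput is 3,600 units, below the 4,850 units limit. (k) would limit (j) — the space is let for business use — but (l) sets (k) aside: (l) applies — the qualifying period is 145 days, meeting the 140 days threshold. (m) does not operate here (the property is let privately without advertisement), so (l) stands. Exception (a) does not apply.
Exception (b) requires that the owner holds a current Standing Declaration from the Valdor Regulator; but no current Standing Declaration is held, so (b) is unavailable.
Exception (c)'s conditions are all satisfied: the tenant is an immediate family member; the baseline figure is 596, less than the 745 limit; a current Category 1 Waiver is held. However, paragraph (o) must be considered: (o) operates against (c): a current Tier D Exemption Letter is held. Exception (c) does not apply.
Exception (d): a current Class F Clearance is held; total rental receipts for the year are $3,220, under the $3,360 limit — every condition holds. But applying paragraph (p): (p) operates — assessed value is $83,500, less than the $85,500 limit. (d) is therefore removed.
Exception (e): Kwame is a registered non-profit; the number of days the property was let is 24 days, under the 25 days limit; rent is paid in kind — every condition holds. However, paragraphs (q)–(r) must be considered: (q) operates — the reference index is 709, less than the 722 limit. (r) is inapplicable (the Tier B Clearance is not current), so (q) stands. Exception (e) does not apply.
None of the exceptions is available; § 83.6 applies in full.

Yes — Kwame must file Form RP-1.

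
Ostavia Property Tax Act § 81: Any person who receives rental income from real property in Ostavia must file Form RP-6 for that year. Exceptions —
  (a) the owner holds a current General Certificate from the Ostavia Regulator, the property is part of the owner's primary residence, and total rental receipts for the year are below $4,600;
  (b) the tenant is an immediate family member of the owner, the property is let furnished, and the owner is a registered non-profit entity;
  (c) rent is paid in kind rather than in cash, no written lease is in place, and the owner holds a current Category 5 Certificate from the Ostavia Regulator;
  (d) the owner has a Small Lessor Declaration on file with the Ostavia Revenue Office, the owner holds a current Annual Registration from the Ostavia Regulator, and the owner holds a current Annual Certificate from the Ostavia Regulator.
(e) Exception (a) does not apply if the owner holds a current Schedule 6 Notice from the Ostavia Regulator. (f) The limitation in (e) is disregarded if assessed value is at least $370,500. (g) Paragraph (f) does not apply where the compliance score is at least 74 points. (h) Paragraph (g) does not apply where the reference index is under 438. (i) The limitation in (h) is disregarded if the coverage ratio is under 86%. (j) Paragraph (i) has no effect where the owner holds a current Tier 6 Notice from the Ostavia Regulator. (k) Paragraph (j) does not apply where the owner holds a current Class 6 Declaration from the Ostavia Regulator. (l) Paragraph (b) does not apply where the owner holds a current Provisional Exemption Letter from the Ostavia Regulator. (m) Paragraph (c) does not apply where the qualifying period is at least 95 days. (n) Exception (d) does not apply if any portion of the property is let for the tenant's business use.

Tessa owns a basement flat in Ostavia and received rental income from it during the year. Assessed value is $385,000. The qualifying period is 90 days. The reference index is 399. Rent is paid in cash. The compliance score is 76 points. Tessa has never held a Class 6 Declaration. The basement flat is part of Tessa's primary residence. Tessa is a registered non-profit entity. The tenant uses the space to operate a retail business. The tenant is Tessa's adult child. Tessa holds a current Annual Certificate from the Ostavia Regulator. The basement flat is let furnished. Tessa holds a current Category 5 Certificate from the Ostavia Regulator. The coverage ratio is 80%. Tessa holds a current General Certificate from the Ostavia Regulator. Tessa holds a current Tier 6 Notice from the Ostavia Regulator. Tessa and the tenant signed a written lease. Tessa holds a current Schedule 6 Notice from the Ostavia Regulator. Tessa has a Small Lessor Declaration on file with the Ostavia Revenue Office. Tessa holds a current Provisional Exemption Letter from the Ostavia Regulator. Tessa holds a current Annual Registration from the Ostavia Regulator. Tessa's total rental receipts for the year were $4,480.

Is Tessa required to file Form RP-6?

No — exception (a) applies; Tessa is not required to file Form RP-6.

Exception (a)'s conditions are all satisfied: a current General Certificate is held; the basement flat is part of the primary residence; total rental receipts for the year are $4,480, below the $4,600 limit. Applying paragraphs (e)–(k): (e) would limit (a) — a current Schedule 6 Notice is held — but (f) sets (e) aside: (f) operates against (e): assessed value is $385,000, meeting the $370,500 threshold. (g) would limit (f) — the compliance score is 76 points, meeting the 74 points threshold — but (h) sets (g) aside: (h) operates against (g): the reference index is 399, under the 438 limit. (i) would limit (h) — the coverage ratio is 80%, under the 86% limit — but (j) sets (i) aside: (j) is triggered — a current Tier 6 Notice is held. (k), which would lift (j), does not operate here — the Class 6 Declaration is not current. Exception (a) stands.
Exception (b)'s conditions are all satisfied: the tenant is an immediate family member; the property is let furnished; Tessa is a registered non-profit. But applying paragraph (l): (l) applies — a current Provisional Exemption Letter is held. Exception (b) does not apply.
Exception (c) does not apply: rent is paid in cash.
Exception (d): a Small Lessor Declaration is on file; a current Annual Registration is held; a current Annual Certificate is held — every condition holds. But: (n) applies — the space is let for business use. So (d) is unavailable.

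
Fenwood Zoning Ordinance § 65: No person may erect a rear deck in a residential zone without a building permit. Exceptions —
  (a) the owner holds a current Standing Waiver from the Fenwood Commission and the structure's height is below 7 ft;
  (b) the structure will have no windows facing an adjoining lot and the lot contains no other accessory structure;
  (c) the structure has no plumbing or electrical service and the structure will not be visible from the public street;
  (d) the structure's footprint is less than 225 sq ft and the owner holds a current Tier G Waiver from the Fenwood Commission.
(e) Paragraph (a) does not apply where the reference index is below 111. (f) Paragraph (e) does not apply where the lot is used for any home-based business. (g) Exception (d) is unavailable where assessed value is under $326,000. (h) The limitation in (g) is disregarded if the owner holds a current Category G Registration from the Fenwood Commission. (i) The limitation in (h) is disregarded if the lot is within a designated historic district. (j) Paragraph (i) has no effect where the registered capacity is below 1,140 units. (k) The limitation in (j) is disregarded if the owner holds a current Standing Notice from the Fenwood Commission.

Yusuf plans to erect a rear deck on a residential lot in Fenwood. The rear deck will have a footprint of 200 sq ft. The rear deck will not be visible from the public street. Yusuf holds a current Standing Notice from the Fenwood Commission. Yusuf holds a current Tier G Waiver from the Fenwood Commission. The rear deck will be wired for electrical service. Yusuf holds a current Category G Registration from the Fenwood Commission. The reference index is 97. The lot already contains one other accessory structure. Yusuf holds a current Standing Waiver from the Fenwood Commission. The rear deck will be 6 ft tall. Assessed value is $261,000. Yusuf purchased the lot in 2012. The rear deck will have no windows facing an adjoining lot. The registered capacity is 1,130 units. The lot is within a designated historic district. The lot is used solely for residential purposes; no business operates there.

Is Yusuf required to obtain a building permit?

Exception (a): a current Standing Waiver is held; the structure's height is 6 ft, below the 7 ft limit — every condition holds. Turning to paragraphs (e)–(f): (e) is triggered — the reference index is 97, below the 111 limit. (f), which would lift (e), is inapplicable — the lot is solely residential. (a) is therefore removed.
Exception (b) requires that the lot contains no other accessory structure; but the lot already has another accessory structure, so (b) is unavailable.
Exception (c) requires that the structure has no plumbing or electrical service; but electrical service is planned, so (c) is unavailable.
Exception (d) is satisfied on its face — the structure's footprint is 200 sq ft, less than the 225 sq ft limit; a current Tier G Waiver is held. However, paragraphs (g)–(k) must be considered: (g) operates against (d): assessed value is $261,000, under the $326,000 limit. (h) is triggered (a current Category G Registration is held), but is overridden by (i): (i) operates — the lot is in a historic district. (j) is triggered (the registered capacity is 1,130 units, below the 1,140 units limit), but yields to (k): (k) operates against (j): a current Standing Notice is held. So (d) is unavailable.
Every exception is unavailable, so the rule governs.

Yes — Yusuf must obtain a building permit.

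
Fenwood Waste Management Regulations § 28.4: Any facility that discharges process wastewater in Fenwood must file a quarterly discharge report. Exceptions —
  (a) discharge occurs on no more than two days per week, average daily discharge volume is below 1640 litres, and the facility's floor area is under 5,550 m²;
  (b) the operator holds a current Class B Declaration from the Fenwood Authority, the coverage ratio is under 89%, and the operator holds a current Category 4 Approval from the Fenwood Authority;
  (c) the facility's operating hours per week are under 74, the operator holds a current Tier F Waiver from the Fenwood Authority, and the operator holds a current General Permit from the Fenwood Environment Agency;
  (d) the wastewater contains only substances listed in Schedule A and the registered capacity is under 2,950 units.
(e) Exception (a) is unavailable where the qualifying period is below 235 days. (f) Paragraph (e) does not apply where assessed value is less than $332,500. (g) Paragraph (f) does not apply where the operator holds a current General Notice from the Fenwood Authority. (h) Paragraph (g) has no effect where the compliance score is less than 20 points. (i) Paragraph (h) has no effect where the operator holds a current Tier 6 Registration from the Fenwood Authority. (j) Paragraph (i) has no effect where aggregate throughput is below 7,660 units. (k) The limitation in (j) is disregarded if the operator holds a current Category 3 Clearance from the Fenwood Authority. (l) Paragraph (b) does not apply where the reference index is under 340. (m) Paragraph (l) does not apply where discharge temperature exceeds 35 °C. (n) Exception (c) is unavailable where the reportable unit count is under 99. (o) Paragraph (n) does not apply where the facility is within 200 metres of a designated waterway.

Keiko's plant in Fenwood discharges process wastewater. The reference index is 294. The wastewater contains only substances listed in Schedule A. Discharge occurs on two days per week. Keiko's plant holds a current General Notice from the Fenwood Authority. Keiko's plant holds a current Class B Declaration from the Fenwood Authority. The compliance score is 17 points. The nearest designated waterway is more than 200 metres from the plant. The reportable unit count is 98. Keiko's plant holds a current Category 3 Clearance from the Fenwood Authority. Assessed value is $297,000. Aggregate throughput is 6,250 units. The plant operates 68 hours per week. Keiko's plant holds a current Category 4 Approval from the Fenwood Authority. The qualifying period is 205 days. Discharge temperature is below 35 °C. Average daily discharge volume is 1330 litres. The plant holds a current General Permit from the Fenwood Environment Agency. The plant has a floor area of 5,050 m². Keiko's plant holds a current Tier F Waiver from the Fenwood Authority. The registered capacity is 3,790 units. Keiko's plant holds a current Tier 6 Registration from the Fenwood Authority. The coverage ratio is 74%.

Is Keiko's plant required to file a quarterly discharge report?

Exception (a) is satisfied on its face — discharge occurs on no more than two days per week; average daily discharge volume is 1330 litres, below the 1640 litres limit; the facility's floor area is 5,050 m², under the 5,550 m² limit. Turning to paragraphs (e)–(k): (e) operates against (a): the qualifying period is 205 days, below the 235 days limit. (f) would limit (e) — assessed value is $297,000, less than the $332,500 limit — but (g) sets (f) aside: (g) is triggered — a current General Notice is held. (h) would limit (g) — the compliance score is 17 points, less than the 20 points limit — but (i) sets (h) aside: (i) operates — a current Tier 6 Registration is held. (j) operates (aggregate throughput is 6,250 units, below the 7,660 units limit), but yields to (k): (k) operates against (j): a current Category 3 Clearance is held. So (a) is unavailable.
Exception (b)'s conditions are all satisfied: a current Class B Declaration is held; the coverage ratio is 74%, under the 89% limit; a current Category 4 Approval is held. Turning to paragraphs (l)–(m): (l) applies — the reference index is 294, under the 340 limit. (m) is inapplicable (discharge temperature is below 35 °C), so (l) stands. So (b) is unavailable.
Exception (c): the facility's operating hours per week are 68, under the 74 limit; a current Tier F Waiver is held; a current General Permit is held — every condition holds. However, paragraphs (n)–(o) must be considered: (n) operates against (c): the reportable unit count is 98, under the 99 limit. (o), which would lift (n), is inapplicable — the plant is more than 200 m from any designated waterway. So (c) is unavailable.
Exception (d) requires that the registered capacity is under 2,950 units; but the registered capacity is 3,790 units, not under 2,950 units, so (d) is unavailable.
No exception displaces § 28.4.

Yes — Keiko's plant must file a quarterly discharge report.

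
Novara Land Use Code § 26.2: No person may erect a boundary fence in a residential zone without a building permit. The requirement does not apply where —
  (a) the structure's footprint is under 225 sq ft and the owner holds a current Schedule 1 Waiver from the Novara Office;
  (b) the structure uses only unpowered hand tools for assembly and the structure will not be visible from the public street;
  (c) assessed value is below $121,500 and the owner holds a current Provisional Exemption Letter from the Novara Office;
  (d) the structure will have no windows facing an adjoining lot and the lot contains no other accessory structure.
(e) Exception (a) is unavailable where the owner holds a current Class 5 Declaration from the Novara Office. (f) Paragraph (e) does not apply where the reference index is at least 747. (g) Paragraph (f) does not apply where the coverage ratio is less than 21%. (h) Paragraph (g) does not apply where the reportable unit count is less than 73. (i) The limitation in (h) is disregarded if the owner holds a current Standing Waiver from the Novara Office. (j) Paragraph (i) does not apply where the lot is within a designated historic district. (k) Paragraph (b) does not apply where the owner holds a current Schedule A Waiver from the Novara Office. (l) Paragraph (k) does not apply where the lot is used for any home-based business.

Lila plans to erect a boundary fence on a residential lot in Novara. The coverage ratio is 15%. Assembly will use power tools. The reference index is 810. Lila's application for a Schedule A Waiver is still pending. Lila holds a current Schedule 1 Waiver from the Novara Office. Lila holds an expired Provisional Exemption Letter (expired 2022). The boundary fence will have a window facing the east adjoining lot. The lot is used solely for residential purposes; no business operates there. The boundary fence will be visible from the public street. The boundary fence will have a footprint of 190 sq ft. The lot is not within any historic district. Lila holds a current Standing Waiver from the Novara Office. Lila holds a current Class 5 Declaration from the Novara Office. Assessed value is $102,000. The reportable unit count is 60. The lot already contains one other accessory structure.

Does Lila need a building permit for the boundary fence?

Yes — Lila must obtain a building permit.

Exception (a)'s conditions are all satisfied: the structure's footprint is 190 sq ft, under the 225 sq ft limit; a current Schedule 1 Waiver is held. Turning to paragraphs (e)–(j): (e) applies — a current Class 5 Declaration is held. (f) is engaged (the reference index is 810, meeting the 747 threshold), but yields to (g): (g) operates — the coverage ratio is 15%, less than the 21% limit. (h) applies (the reportable unit count is 60, less than the 73 limit), but is itself disapplied by (i): (i) is engaged — a current Standing Waiver is held. (j), which would lift (i), does not operate here — the lot is not in a historic district. (a) is therefore removed.
Exception (b) requires that the structure uses only unpowered hand tools for assembly; but assembly uses power tools, so (b) is unavailable.
Exception (c) does not apply: the Provisional Exemption Letter is not current.
Exception (d) requires that the structure will have no windows facing an adjoining lot; but a window faces an adjoining lot, so (d) is unavailable.
None of the exceptions is available; § 26.2 applies in full.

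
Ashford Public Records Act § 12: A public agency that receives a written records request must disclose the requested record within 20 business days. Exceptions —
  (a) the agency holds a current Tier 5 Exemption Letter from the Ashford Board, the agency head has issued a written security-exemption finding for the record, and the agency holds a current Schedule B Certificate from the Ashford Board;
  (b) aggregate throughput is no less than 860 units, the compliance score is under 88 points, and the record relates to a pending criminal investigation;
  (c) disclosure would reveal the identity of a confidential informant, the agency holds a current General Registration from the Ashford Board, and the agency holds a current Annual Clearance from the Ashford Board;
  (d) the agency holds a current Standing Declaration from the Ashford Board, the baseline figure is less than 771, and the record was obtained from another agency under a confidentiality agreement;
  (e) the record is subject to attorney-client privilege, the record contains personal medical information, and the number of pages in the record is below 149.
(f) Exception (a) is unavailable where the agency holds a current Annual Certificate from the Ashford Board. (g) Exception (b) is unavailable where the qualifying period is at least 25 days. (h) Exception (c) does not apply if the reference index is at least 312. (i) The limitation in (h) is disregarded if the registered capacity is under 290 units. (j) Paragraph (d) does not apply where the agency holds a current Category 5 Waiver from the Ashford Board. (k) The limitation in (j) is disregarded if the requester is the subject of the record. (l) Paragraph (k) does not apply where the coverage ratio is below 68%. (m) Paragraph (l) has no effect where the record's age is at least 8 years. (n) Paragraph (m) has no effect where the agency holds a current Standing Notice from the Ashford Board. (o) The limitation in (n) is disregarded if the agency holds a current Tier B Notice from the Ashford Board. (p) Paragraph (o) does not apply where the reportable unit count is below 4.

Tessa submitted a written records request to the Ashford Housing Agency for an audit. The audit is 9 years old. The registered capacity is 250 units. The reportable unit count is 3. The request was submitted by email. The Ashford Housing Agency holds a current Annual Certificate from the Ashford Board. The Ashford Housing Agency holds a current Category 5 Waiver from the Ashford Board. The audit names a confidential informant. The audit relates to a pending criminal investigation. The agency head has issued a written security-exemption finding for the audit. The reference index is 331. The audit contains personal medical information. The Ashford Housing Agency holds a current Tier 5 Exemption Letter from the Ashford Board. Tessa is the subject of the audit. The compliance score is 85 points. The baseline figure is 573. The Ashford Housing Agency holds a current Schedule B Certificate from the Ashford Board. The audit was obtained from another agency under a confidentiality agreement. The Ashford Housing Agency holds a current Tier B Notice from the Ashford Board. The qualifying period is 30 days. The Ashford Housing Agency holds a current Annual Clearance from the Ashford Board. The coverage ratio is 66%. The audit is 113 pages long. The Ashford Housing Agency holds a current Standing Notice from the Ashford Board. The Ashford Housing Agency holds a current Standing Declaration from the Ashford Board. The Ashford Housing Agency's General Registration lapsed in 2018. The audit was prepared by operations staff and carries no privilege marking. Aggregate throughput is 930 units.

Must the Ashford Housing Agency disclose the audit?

Yes — the Ashford Housing Agency must disclose the audit.

Exception (a) is satisfied on its face — a current Tier 5 Exemption Letter is held; a written security-exemption finding has been issued; a current Schedule B Certificate is held. But applying paragraph (f): (f) operates against (a): a current Annual Certificate is held. Exception (a) does not apply.
All of (b)'s requirements are met (aggregate throughput is 930 units, meeting the 860 units threshold; the compliance score is 85 points, under the 88 points limit; the audit relates to a pending investigation). But: (g) operates against (b): the qualifying period is 30 days, meeting the 25 days threshold. So (b) is unavailable.
Exception (c) does not apply: no current General Registration is held.
Exception (d): a current Standing Declaration is held; the baseline figure is 573, less than the 771 limit; the audit was obtained under a confidentiality agreement — every condition holds. But applying paragraphs (j)–(p): (j) applies — a current Category 5 Waiver is held. (k) would limit (j) — Tessa is the subject of the audit — but (l) sets (k) aside: (l) operates against (k): the coverage ratio is 66%, below the 68% limit. (m) would limit (l) — the record's age is 9 years, meeting the 8 years threshold — but (n) sets (m) aside: (n) applies — a current Standing Notice is held. (o) would limit (n) — a current Tier B Notice is held — but (p) sets (o) aside: (p) operates against (o): the reportable unit count is 3, below the 4 limit. (d) is therefore removed.
Exception (e) requires that the record is subject to attorney-client privilege; but the audit carries no privilege marking, so (e) is unavailable.
No exception displaces § 12.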